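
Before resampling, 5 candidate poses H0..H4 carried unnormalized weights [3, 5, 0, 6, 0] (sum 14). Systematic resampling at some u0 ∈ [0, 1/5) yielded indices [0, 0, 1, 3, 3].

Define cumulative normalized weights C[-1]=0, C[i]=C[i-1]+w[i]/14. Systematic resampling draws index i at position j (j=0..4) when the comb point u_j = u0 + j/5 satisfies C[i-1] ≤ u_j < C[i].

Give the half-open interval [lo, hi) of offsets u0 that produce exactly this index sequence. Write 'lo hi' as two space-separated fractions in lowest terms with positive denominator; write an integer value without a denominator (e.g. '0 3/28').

0 1/70

C = [3/14, 4/7, 4/7, 1, 1]
j=0 picked index 0: u0 ∈ [0, 3/14)
j=1 picked index 0: u0 ∈ [-1/5, 1/70)
j=2 picked index 1: u0 ∈ [-13/70, 6/35)
j=3 picked index 3: u0 ∈ [-1/35, 2/5)
j=4 picked index 3: u0 ∈ [-8/35, 1/5)
intersection: [0, 1/70)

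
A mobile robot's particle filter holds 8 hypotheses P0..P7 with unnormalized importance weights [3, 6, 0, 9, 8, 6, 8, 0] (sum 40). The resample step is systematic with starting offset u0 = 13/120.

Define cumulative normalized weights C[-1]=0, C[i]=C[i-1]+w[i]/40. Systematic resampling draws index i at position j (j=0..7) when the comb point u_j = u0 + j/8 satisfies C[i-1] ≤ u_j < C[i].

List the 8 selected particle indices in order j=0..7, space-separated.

C = [3/40, 9/40, 9/40, 9/20, 13/20, 4/5, 1, 1]
j=0: u_0=13/120 ∈ [3/40, 9/40) → index 1
j=1: u_1=7/30 ∈ [9/40, 9/20) → index 3
j=2: u_2=43/120 ∈ [9/40, 9/20) → index 3
j=3: u_3=29/60 ∈ [9/20, 13/20) → index 4
j=4: u_4=73/120 ∈ [9/20, 13/20) → index 4
j=5: u_5=11/15 ∈ [13/20, 4/5) → index 5
j=6: u_6=103/120 ∈ [4/5, 1) → index 6
j=7: u_7=59/60 ∈ [4/5, 1) → index 6

1 3 3 4 4 5 6 6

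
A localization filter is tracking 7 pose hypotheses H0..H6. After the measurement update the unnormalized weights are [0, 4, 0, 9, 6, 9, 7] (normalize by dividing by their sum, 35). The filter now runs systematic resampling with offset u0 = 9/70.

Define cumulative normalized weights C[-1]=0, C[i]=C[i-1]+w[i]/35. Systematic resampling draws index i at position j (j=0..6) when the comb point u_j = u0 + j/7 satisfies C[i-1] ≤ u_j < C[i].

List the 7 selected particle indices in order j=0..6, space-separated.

C = [0, 4/35, 4/35, 13/35, 19/35, 4/5, 1]
j=0: u_0=9/70 ∈ [4/35, 13/35) → index 3
j=1: u_1=19/70 ∈ [4/35, 13/35) → index 3
j=2: u_2=29/70 ∈ [13/35, 19/35) → index 4
j=3: u_3=39/70 ∈ [19/35, 4/5) → index 5
j=4: u_4=7/10 ∈ [19/35, 4/5) → index 5
j=5: u_5=59/70 ∈ [4/5, 1) → index 6
j=6: u_6=69/70 ∈ [4/5, 1) → index 6

3 3 4 5 5 6 6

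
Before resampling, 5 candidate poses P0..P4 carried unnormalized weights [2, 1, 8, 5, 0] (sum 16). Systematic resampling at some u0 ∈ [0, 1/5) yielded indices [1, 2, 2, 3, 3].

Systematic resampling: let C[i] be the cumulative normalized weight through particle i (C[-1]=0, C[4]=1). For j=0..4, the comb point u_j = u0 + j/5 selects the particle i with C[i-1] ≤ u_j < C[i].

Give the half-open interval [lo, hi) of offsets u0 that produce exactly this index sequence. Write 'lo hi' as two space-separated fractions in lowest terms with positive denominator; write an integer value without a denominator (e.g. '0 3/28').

C = [1/8, 3/16, 11/16, 1, 1]
j=0 picked index 1: u0 ∈ [1/8, 3/16)
j=1 picked index 2: u0 ∈ [-1/80, 39/80)
j=2 picked index 2: u0 ∈ [-17/80, 23/80)
j=3 picked index 3: u0 ∈ [7/80, 2/5)
j=4 picked index 3: u0 ∈ [-9/80, 1/5)
intersection: [1/8, 3/16)

1/8 3/16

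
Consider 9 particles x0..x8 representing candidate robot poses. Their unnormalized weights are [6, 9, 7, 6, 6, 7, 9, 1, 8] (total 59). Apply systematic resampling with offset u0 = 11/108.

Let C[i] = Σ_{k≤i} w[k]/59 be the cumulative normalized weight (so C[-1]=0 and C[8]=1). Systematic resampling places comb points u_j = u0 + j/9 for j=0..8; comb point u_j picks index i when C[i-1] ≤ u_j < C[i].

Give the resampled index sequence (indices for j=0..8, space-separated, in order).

1 1 2 3 4 5 6 8 8

C = [6/59, 15/59, 22/59, 28/59, 34/59, 41/59, 50/59, 51/59, 1]
j=0: u_0=11/108 ∈ [6/59, 15/59) → index 1
j=1: u_1=23/108 ∈ [6/59, 15/59) → index 1
j=2: u_2=35/108 ∈ [15/59, 22/59) → index 2
j=3: u_3=47/108 ∈ [22/59, 28/59) → index 3
j=4: u_4=59/108 ∈ [28/59, 34/59) → index 4
j=5: u_5=71/108 ∈ [34/59, 41/59) → index 5
j=6: u_6=83/108 ∈ [41/59, 50/59) → index 6
j=7: u_7=95/108 ∈ [51/59, 1) → index 8
j=8: u_8=107/108 ∈ [51/59, 1) → index 8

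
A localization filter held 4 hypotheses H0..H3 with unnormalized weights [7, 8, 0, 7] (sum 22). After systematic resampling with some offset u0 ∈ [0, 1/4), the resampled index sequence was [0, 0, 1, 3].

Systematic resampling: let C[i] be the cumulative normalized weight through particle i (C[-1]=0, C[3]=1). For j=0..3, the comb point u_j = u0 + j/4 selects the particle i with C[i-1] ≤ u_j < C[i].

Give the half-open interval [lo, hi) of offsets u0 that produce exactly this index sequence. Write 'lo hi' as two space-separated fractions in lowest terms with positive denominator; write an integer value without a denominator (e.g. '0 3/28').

0 3/44

C = [7/22, 15/22, 15/22, 1]
j=0 picked index 0: u0 ∈ [0, 7/22)
j=1 picked index 0: u0 ∈ [-1/4, 3/44)
j=2 picked index 1: u0 ∈ [-2/11, 2/11)
j=3 picked index 3: u0 ∈ [-3/44, 1/4)
intersection: [0, 3/44)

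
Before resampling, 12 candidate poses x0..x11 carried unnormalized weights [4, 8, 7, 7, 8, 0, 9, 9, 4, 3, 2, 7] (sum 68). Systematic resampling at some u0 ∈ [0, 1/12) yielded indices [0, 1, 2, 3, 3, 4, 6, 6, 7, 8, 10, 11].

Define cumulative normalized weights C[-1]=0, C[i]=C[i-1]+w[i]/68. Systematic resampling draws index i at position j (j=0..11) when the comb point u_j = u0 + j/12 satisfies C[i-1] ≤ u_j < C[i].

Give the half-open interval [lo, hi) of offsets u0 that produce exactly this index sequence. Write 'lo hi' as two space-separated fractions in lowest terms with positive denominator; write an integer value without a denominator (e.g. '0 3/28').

C = [1/17, 3/17, 19/68, 13/34, 1/2, 1/2, 43/68, 13/17, 14/17, 59/68, 61/68, 1]
j=0 picked index 0: u0 ∈ [0, 1/17)
j=1 picked index 1: u0 ∈ [-5/204, 19/204)
j=2 picked index 2: u0 ∈ [1/102, 23/204)
j=3 picked index 3: u0 ∈ [1/34, 9/68)
j=4 picked index 3: u0 ∈ [-11/204, 5/102)
j=5 picked index 4: u0 ∈ [-7/204, 1/12)
j=6 picked index 6: u0 ∈ [0, 9/68)
j=7 picked index 6: u0 ∈ [-1/12, 5/102)
j=8 picked index 7: u0 ∈ [-7/204, 5/51)
j=9 picked index 8: u0 ∈ [1/68, 5/68)
j=10 picked index 10: u0 ∈ [7/204, 13/204)
j=11 picked index 11: u0 ∈ [-1/51, 1/12)
intersection: [7/204, 5/102)

7/204 5/102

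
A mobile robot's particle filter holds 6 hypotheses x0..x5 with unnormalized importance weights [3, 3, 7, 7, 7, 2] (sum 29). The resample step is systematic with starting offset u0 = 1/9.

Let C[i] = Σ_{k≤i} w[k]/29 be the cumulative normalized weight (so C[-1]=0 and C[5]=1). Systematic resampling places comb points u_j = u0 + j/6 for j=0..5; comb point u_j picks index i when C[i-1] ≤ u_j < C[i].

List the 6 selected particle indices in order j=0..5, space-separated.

C = [3/29, 6/29, 13/29, 20/29, 27/29, 1]
j=0: u_0=1/9 ∈ [3/29, 6/29) → index 1
j=1: u_1=5/18 ∈ [6/29, 13/29) → index 2
j=2: u_2=4/9 ∈ [6/29, 13/29) → index 2
j=3: u_3=11/18 ∈ [13/29, 20/29) → index 3
j=4: u_4=7/9 ∈ [20/29, 27/29) → index 4
j=5: u_5=17/18 ∈ [27/29, 1) → index 5

1 2 2 3 4 5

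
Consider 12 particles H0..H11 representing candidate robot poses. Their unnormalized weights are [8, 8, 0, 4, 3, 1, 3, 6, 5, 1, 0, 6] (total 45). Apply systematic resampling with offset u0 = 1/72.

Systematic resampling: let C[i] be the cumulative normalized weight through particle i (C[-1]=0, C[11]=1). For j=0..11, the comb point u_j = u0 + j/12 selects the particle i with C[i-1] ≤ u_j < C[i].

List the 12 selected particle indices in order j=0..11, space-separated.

0 0 1 1 1 3 5 6 7 8 9 11

C = [8/45, 16/45, 16/45, 4/9, 23/45, 8/15, 3/5, 11/15, 38/45, 13/15, 13/15, 1]
j=0: u_0=1/72 ∈ [0, 8/45) → index 0
j=1: u_1=7/72 ∈ [0, 8/45) → index 0
j=2: u_2=13/72 ∈ [8/45, 16/45) → index 1
j=3: u_3=19/72 ∈ [8/45, 16/45) → index 1
j=4: u_4=25/72 ∈ [8/45, 16/45) → index 1
j=5: u_5=31/72 ∈ [16/45, 4/9) → index 3
j=6: u_6=37/72 ∈ [23/45, 8/15) → index 5
j=7: u_7=43/72 ∈ [8/15, 3/5) → index 6
j=8: u_8=49/72 ∈ [3/5, 11/15) → index 7
j=9: u_9=55/72 ∈ [11/15, 38/45) → index 8
j=10: u_10=61/72 ∈ [38/45, 13/15) → index 9
j=11: u_11=67/72 ∈ [13/15, 1) → index 11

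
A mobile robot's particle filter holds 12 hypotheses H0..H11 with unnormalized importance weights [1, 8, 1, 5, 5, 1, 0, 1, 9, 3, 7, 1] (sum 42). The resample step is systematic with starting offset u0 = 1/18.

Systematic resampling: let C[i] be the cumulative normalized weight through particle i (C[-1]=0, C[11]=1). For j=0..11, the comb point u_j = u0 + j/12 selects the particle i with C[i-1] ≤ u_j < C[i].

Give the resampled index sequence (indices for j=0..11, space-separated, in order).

C = [1/42, 3/14, 5/21, 5/14, 10/21, 1/2, 1/2, 11/21, 31/42, 17/21, 41/42, 1]
j=0: u_0=1/18 ∈ [1/42, 3/14) → index 1
j=1: u_1=5/36 ∈ [1/42, 3/14) → index 1
j=2: u_2=2/9 ∈ [3/14, 5/21) → index 2
j=3: u_3=11/36 ∈ [5/21, 5/14) → index 3
j=4: u_4=7/18 ∈ [5/14, 10/21) → index 4
j=5: u_5=17/36 ∈ [5/14, 10/21) → index 4
j=6: u_6=5/9 ∈ [11/21, 31/42) → index 8
j=7: u_7=23/36 ∈ [11/21, 31/42) → index 8
j=8: u_8=13/18 ∈ [11/21, 31/42) → index 8
j=9: u_9=29/36 ∈ [31/42, 17/21) → index 9
j=10: u_10=8/9 ∈ [17/21, 41/42) → index 10
j=11: u_11=35/36 ∈ [17/21, 41/42) → index 10

1 1 2 3 4 4 8 8 8 9 10 10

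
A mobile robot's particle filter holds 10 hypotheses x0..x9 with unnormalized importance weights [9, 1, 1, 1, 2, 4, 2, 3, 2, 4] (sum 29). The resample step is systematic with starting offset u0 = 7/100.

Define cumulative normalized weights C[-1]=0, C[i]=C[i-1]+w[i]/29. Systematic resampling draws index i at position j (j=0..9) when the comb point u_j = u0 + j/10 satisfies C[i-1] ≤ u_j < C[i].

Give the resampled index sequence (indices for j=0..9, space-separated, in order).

0 0 0 2 4 5 6 7 9 9

C = [9/29, 10/29, 11/29, 12/29, 14/29, 18/29, 20/29, 23/29, 25/29, 1]
j=0: u_0=7/100 ∈ [0, 9/29) → index 0
j=1: u_1=17/100 ∈ [0, 9/29) → index 0
j=2: u_2=27/100 ∈ [0, 9/29) → index 0
j=3: u_3=37/100 ∈ [10/29, 11/29) → index 2
j=4: u_4=47/100 ∈ [12/29, 14/29) → index 4
j=5: u_5=57/100 ∈ [14/29, 18/29) → index 5
j=6: u_6=67/100 ∈ [18/29, 20/29) → index 6
j=7: u_7=77/100 ∈ [20/29, 23/29) → index 7
j=8: u_8=87/100 ∈ [25/29, 1) → index 9
j=9: u_9=97/100 ∈ [25/29, 1) → index 9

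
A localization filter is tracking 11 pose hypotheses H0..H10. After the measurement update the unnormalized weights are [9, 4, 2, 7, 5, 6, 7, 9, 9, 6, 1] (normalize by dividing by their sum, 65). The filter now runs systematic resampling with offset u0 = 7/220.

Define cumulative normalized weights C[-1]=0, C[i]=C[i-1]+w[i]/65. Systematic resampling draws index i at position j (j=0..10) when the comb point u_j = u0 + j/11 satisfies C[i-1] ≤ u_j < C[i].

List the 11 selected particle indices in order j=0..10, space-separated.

C = [9/65, 1/5, 3/13, 22/65, 27/65, 33/65, 8/13, 49/65, 58/65, 64/65, 1]
j=0: u_0=7/220 ∈ [0, 9/65) → index 0
j=1: u_1=27/220 ∈ [0, 9/65) → index 0
j=2: u_2=47/220 ∈ [1/5, 3/13) → index 2
j=3: u_3=67/220 ∈ [3/13, 22/65) → index 3
j=4: u_4=87/220 ∈ [22/65, 27/65) → index 4
j=5: u_5=107/220 ∈ [27/65, 33/65) → index 5
j=6: u_6=127/220 ∈ [33/65, 8/13) → index 6
j=7: u_7=147/220 ∈ [8/13, 49/65) → index 7
j=8: u_8=167/220 ∈ [49/65, 58/65) → index 8
j=9: u_9=17/20 ∈ [49/65, 58/65) → index 8
j=10: u_10=207/220 ∈ [58/65, 64/65) → index 9

0 0 2 3 4 5 6 7 8 8 9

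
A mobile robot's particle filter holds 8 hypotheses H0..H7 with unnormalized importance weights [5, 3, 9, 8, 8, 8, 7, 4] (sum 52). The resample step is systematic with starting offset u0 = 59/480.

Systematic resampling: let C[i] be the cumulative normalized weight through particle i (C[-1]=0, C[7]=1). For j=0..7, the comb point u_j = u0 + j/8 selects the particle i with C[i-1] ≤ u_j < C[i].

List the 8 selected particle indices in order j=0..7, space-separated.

C = [5/52, 2/13, 17/52, 25/52, 33/52, 41/52, 12/13, 1]
j=0: u_0=59/480 ∈ [5/52, 2/13) → index 1
j=1: u_1=119/480 ∈ [2/13, 17/52) → index 2
j=2: u_2=179/480 ∈ [17/52, 25/52) → index 3
j=3: u_3=239/480 ∈ [25/52, 33/52) → index 4
j=4: u_4=299/480 ∈ [25/52, 33/52) → index 4
j=5: u_5=359/480 ∈ [33/52, 41/52) → index 5
j=6: u_6=419/480 ∈ [41/52, 12/13) → index 6
j=7: u_7=479/480 ∈ [12/13, 1) → index 7

1 2 3 4 4 5 6 7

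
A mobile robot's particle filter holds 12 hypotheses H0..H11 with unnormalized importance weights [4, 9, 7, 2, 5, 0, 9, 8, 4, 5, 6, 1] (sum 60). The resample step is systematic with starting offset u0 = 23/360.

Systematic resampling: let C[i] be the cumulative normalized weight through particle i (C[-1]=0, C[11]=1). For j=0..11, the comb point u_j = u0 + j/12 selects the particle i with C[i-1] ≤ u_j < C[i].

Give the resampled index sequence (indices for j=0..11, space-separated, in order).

C = [1/15, 13/60, 1/3, 11/30, 9/20, 9/20, 3/5, 11/15, 4/5, 53/60, 59/60, 1]
j=0: u_0=23/360 ∈ [0, 1/15) → index 0
j=1: u_1=53/360 ∈ [1/15, 13/60) → index 1
j=2: u_2=83/360 ∈ [13/60, 1/3) → index 2
j=3: u_3=113/360 ∈ [13/60, 1/3) → index 2
j=4: u_4=143/360 ∈ [11/30, 9/20) → index 4
j=5: u_5=173/360 ∈ [9/20, 3/5) → index 6
j=6: u_6=203/360 ∈ [9/20, 3/5) → index 6
j=7: u_7=233/360 ∈ [3/5, 11/15) → index 7
j=8: u_8=263/360 ∈ [3/5, 11/15) → index 7
j=9: u_9=293/360 ∈ [4/5, 53/60) → index 9
j=10: u_10=323/360 ∈ [53/60, 59/60) → index 10
j=11: u_11=353/360 ∈ [53/60, 59/60) → index 10

0 1 2 2 4 6 6 7 7 9 10 10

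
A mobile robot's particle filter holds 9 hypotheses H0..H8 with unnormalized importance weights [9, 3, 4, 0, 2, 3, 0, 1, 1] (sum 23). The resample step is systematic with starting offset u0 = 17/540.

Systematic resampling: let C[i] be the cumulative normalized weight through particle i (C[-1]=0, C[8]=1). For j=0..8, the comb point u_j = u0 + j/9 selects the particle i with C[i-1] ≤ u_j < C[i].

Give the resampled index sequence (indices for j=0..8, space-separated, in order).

C = [9/23, 12/23, 16/23, 16/23, 18/23, 21/23, 21/23, 22/23, 1]
j=0: u_0=17/540 ∈ [0, 9/23) → index 0
j=1: u_1=77/540 ∈ [0, 9/23) → index 0
j=2: u_2=137/540 ∈ [0, 9/23) → index 0
j=3: u_3=197/540 ∈ [0, 9/23) → index 0
j=4: u_4=257/540 ∈ [9/23, 12/23) → index 1
j=5: u_5=317/540 ∈ [12/23, 16/23) → index 2
j=6: u_6=377/540 ∈ [16/23, 18/23) → index 4
j=7: u_7=437/540 ∈ [18/23, 21/23) → index 5
j=8: u_8=497/540 ∈ [21/23, 22/23) → index 7

0 0 0 0 1 2 4 5 7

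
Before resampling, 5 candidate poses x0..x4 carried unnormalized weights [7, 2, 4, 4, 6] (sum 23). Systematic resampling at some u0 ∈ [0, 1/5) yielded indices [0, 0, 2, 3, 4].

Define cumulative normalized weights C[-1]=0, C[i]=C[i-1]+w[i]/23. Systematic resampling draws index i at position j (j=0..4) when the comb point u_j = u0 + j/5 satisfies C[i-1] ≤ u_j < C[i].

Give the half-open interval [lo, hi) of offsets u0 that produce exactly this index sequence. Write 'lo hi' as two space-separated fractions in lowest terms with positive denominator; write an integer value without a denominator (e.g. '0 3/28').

0 12/115

C = [7/23, 9/23, 13/23, 17/23, 1]
j=0 picked index 0: u0 ∈ [0, 7/23)
j=1 picked index 0: u0 ∈ [-1/5, 12/115)
j=2 picked index 2: u0 ∈ [-1/115, 19/115)
j=3 picked index 3: u0 ∈ [-4/115, 16/115)
j=4 picked index 4: u0 ∈ [-7/115, 1/5)
intersection: [0, 12/115)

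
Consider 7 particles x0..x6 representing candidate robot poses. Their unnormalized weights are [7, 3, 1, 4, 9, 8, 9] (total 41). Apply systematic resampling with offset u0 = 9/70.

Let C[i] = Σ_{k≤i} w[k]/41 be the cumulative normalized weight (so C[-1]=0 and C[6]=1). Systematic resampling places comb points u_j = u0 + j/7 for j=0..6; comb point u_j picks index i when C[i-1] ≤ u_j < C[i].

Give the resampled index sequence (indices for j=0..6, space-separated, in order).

C = [7/41, 10/41, 11/41, 15/41, 24/41, 32/41, 1]
j=0: u_0=9/70 ∈ [0, 7/41) → index 0
j=1: u_1=19/70 ∈ [11/41, 15/41) → index 3
j=2: u_2=29/70 ∈ [15/41, 24/41) → index 4
j=3: u_3=39/70 ∈ [15/41, 24/41) → index 4
j=4: u_4=7/10 ∈ [24/41, 32/41) → index 5
j=5: u_5=59/70 ∈ [32/41, 1) → index 6
j=6: u_6=69/70 ∈ [32/41, 1) → index 6

0 3 4 4 5 6 6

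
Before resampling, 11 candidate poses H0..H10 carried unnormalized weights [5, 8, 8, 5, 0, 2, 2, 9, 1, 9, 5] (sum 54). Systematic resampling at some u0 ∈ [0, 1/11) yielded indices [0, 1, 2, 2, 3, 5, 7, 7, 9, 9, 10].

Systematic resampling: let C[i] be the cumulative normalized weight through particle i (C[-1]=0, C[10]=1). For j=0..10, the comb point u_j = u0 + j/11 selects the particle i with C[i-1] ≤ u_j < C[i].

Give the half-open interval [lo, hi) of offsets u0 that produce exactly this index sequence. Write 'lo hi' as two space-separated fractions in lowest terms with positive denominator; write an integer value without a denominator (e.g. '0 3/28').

C = [5/54, 13/54, 7/18, 13/27, 13/27, 14/27, 5/9, 13/18, 20/27, 49/54, 1]
j=0 picked index 0: u0 ∈ [0, 5/54)
j=1 picked index 1: u0 ∈ [1/594, 89/594)
j=2 picked index 2: u0 ∈ [35/594, 41/198)
j=3 picked index 2: u0 ∈ [-19/594, 23/198)
j=4 picked index 3: u0 ∈ [5/198, 35/297)
j=5 picked index 5: u0 ∈ [8/297, 19/297)
j=6 picked index 7: u0 ∈ [1/99, 35/198)
j=7 picked index 7: u0 ∈ [-8/99, 17/198)
j=8 picked index 9: u0 ∈ [4/297, 107/594)
j=9 picked index 9: u0 ∈ [-23/297, 53/594)
j=10 picked index 10: u0 ∈ [-1/594, 1/11)
intersection: [35/594, 19/297)

35/594 19/297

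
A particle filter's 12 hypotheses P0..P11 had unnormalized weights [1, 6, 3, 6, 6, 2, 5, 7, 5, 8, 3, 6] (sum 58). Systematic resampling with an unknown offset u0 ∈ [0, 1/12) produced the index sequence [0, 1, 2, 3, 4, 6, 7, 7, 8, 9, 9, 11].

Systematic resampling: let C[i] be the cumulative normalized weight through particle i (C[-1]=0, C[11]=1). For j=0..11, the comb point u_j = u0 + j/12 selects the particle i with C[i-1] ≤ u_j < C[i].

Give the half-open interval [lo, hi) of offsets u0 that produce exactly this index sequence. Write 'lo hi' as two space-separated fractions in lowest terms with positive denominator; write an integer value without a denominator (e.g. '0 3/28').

C = [1/58, 7/58, 5/29, 8/29, 11/29, 12/29, 1/2, 18/29, 41/58, 49/58, 26/29, 1]
j=0 picked index 0: u0 ∈ [0, 1/58)
j=1 picked index 1: u0 ∈ [-23/348, 13/348)
j=2 picked index 2: u0 ∈ [-4/87, 1/174)
j=3 picked index 3: u0 ∈ [-9/116, 3/116)
j=4 picked index 4: u0 ∈ [-5/87, 4/87)
j=5 picked index 6: u0 ∈ [-1/348, 1/12)
j=6 picked index 7: u0 ∈ [0, 7/58)
j=7 picked index 7: u0 ∈ [-1/12, 13/348)
j=8 picked index 8: u0 ∈ [-4/87, 7/174)
j=9 picked index 9: u0 ∈ [-5/116, 11/116)
j=10 picked index 9: u0 ∈ [-11/87, 1/87)
j=11 picked index 11: u0 ∈ [-7/348, 1/12)
intersection: [0, 1/174)

0 1/174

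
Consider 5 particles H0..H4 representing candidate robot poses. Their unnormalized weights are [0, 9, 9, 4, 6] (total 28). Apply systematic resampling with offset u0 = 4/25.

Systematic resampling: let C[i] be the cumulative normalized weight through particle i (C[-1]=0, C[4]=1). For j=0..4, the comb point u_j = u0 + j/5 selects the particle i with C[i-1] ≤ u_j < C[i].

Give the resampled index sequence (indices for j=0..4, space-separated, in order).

C = [0, 9/28, 9/14, 11/14, 1]
j=0: u_0=4/25 ∈ [0, 9/28) → index 1
j=1: u_1=9/25 ∈ [9/28, 9/14) → index 2
j=2: u_2=14/25 ∈ [9/28, 9/14) → index 2
j=3: u_3=19/25 ∈ [9/14, 11/14) → index 3
j=4: u_4=24/25 ∈ [11/14, 1) → index 4

1 2 2 3 4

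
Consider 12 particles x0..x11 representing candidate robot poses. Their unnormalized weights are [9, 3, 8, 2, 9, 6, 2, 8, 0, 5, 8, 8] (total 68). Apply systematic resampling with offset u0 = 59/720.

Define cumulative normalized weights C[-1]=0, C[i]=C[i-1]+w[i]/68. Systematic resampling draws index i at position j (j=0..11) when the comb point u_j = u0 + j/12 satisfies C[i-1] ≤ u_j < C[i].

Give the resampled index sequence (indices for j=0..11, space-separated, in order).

C = [9/68, 3/17, 5/17, 11/34, 31/68, 37/68, 39/68, 47/68, 47/68, 13/17, 15/17, 1]
j=0: u_0=59/720 ∈ [0, 9/68) → index 0
j=1: u_1=119/720 ∈ [9/68, 3/17) → index 1
j=2: u_2=179/720 ∈ [3/17, 5/17) → index 2
j=3: u_3=239/720 ∈ [11/34, 31/68) → index 4
j=4: u_4=299/720 ∈ [11/34, 31/68) → index 4
j=5: u_5=359/720 ∈ [31/68, 37/68) → index 5
j=6: u_6=419/720 ∈ [39/68, 47/68) → index 7
j=7: u_7=479/720 ∈ [39/68, 47/68) → index 7
j=8: u_8=539/720 ∈ [47/68, 13/17) → index 9
j=9: u_9=599/720 ∈ [13/17, 15/17) → index 10
j=10: u_10=659/720 ∈ [15/17, 1) → index 11
j=11: u_11=719/720 ∈ [15/17, 1) → index 11

0 1 2 4 4 5 7 7 9 10 11 11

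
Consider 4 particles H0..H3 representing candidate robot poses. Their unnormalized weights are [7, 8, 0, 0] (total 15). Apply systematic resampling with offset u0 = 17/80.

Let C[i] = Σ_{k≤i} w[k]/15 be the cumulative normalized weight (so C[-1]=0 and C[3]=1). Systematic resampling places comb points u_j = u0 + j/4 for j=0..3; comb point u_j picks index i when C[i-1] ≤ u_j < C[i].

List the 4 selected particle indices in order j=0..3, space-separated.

0 0 1 1

C = [7/15, 1, 1, 1]
j=0: u_0=17/80 ∈ [0, 7/15) → index 0
j=1: u_1=37/80 ∈ [0, 7/15) → index 0
j=2: u_2=57/80 ∈ [7/15, 1) → index 1
j=3: u_3=77/80 ∈ [7/15, 1) → index 1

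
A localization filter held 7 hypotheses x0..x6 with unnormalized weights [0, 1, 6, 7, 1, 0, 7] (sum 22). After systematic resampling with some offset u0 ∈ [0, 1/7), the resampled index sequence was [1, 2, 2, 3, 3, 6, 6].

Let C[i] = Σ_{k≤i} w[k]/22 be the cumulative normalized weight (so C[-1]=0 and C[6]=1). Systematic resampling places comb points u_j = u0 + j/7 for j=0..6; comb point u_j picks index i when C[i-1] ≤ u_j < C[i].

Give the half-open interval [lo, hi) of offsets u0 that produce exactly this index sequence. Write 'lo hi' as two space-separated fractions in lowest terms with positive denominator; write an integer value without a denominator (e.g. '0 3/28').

C = [0, 1/22, 7/22, 7/11, 15/22, 15/22, 1]
j=0 picked index 1: u0 ∈ [0, 1/22)
j=1 picked index 2: u0 ∈ [-15/154, 27/154)
j=2 picked index 2: u0 ∈ [-37/154, 5/154)
j=3 picked index 3: u0 ∈ [-17/154, 16/77)
j=4 picked index 3: u0 ∈ [-39/154, 5/77)
j=5 picked index 6: u0 ∈ [-5/154, 2/7)
j=6 picked index 6: u0 ∈ [-27/154, 1/7)
intersection: [0, 5/154)

0 5/154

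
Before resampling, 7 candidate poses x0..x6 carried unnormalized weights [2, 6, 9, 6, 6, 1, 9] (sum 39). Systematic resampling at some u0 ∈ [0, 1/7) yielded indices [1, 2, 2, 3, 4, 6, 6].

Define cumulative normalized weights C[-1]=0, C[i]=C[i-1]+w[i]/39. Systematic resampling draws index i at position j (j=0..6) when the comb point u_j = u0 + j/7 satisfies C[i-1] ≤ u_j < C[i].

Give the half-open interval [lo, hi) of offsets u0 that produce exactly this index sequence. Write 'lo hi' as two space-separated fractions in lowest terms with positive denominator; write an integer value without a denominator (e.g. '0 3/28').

C = [2/39, 8/39, 17/39, 23/39, 29/39, 10/13, 1]
j=0 picked index 1: u0 ∈ [2/39, 8/39)
j=1 picked index 2: u0 ∈ [17/273, 80/273)
j=2 picked index 2: u0 ∈ [-22/273, 41/273)
j=3 picked index 3: u0 ∈ [2/273, 44/273)
j=4 picked index 4: u0 ∈ [5/273, 47/273)
j=5 picked index 6: u0 ∈ [5/91, 2/7)
j=6 picked index 6: u0 ∈ [-8/91, 1/7)
intersection: [17/273, 1/7)

17/273 1/7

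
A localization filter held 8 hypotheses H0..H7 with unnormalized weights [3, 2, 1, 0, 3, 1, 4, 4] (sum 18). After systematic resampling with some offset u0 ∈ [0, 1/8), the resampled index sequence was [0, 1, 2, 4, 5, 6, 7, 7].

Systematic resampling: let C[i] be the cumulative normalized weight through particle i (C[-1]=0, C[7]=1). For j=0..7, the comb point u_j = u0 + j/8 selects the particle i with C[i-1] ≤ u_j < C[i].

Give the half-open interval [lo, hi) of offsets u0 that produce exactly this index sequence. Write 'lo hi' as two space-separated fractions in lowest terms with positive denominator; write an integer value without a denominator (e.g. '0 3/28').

C = [1/6, 5/18, 1/3, 1/3, 1/2, 5/9, 7/9, 1]
j=0 picked index 0: u0 ∈ [0, 1/6)
j=1 picked index 1: u0 ∈ [1/24, 11/72)
j=2 picked index 2: u0 ∈ [1/36, 1/12)
j=3 picked index 4: u0 ∈ [-1/24, 1/8)
j=4 picked index 5: u0 ∈ [0, 1/18)
j=5 picked index 6: u0 ∈ [-5/72, 11/72)
j=6 picked index 7: u0 ∈ [1/36, 1/4)
j=7 picked index 7: u0 ∈ [-7/72, 1/8)
intersection: [1/24, 1/18)

1/24 1/18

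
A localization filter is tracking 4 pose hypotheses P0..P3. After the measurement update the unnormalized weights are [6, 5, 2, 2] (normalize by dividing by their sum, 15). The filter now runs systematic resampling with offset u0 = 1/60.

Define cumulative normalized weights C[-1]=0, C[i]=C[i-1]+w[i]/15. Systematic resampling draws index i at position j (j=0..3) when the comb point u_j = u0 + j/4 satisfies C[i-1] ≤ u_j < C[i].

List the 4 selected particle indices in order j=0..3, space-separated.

0 0 1 2

C = [2/5, 11/15, 13/15, 1]
j=0: u_0=1/60 ∈ [0, 2/5) → index 0
j=1: u_1=4/15 ∈ [0, 2/5) → index 0
j=2: u_2=31/60 ∈ [2/5, 11/15) → index 1
j=3: u_3=23/30 ∈ [11/15, 13/15) → index 2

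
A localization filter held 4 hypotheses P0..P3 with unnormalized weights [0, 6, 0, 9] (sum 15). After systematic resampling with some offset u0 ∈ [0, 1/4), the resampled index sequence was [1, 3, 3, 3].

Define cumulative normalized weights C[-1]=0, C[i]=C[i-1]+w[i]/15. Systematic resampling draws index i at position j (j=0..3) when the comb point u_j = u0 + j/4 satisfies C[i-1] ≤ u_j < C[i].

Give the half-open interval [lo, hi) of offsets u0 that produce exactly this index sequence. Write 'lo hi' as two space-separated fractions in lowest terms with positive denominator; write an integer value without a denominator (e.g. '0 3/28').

C = [0, 2/5, 2/5, 1]
j=0 picked index 1: u0 ∈ [0, 2/5)
j=1 picked index 3: u0 ∈ [3/20, 3/4)
j=2 picked index 3: u0 ∈ [-1/10, 1/2)
j=3 picked index 3: u0 ∈ [-7/20, 1/4)
intersection: [3/20, 1/4)

3/20 1/4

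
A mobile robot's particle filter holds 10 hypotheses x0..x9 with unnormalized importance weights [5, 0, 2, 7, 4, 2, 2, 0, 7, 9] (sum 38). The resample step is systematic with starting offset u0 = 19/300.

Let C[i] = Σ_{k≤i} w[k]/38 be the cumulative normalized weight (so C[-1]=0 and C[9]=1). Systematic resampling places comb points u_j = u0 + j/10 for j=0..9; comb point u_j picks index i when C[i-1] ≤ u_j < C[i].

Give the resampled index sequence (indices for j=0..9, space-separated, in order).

0 2 3 3 4 6 8 9 9 9

C = [5/38, 5/38, 7/38, 7/19, 9/19, 10/19, 11/19, 11/19, 29/38, 1]
j=0: u_0=19/300 ∈ [0, 5/38) → index 0
j=1: u_1=49/300 ∈ [5/38, 7/38) → index 2
j=2: u_2=79/300 ∈ [7/38, 7/19) → index 3
j=3: u_3=109/300 ∈ [7/38, 7/19) → index 3
j=4: u_4=139/300 ∈ [7/19, 9/19) → index 4
j=5: u_5=169/300 ∈ [10/19, 11/19) → index 6
j=6: u_6=199/300 ∈ [11/19, 29/38) → index 8
j=7: u_7=229/300 ∈ [29/38, 1) → index 9
j=8: u_8=259/300 ∈ [29/38, 1) → index 9
j=9: u_9=289/300 ∈ [29/38, 1) → index 9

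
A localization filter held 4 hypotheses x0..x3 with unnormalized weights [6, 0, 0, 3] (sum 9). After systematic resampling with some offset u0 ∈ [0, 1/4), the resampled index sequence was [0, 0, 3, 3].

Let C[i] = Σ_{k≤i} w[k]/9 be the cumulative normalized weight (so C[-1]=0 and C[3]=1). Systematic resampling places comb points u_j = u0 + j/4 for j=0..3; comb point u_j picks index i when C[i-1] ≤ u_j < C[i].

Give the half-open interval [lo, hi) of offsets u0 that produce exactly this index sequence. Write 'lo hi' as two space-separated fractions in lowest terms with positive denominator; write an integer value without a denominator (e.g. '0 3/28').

1/6 1/4

C = [2/3, 2/3, 2/3, 1]
j=0 picked index 0: u0 ∈ [0, 2/3)
j=1 picked index 0: u0 ∈ [-1/4, 5/12)
j=2 picked index 3: u0 ∈ [1/6, 1/2)
j=3 picked index 3: u0 ∈ [-1/12, 1/4)
intersection: [1/6, 1/4)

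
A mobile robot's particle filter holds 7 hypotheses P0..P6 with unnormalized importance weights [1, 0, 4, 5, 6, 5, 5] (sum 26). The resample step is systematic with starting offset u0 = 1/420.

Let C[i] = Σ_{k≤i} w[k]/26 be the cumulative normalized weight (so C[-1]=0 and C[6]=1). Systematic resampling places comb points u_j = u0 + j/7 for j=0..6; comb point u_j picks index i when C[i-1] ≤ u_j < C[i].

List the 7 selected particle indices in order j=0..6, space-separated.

0 2 3 4 4 5 6

C = [1/26, 1/26, 5/26, 5/13, 8/13, 21/26, 1]
j=0: u_0=1/420 ∈ [0, 1/26) → index 0
j=1: u_1=61/420 ∈ [1/26, 5/26) → index 2
j=2: u_2=121/420 ∈ [5/26, 5/13) → index 3
j=3: u_3=181/420 ∈ [5/13, 8/13) → index 4
j=4: u_4=241/420 ∈ [5/13, 8/13) → index 4
j=5: u_5=43/60 ∈ [8/13, 21/26) → index 5
j=6: u_6=361/420 ∈ [21/26, 1) → index 6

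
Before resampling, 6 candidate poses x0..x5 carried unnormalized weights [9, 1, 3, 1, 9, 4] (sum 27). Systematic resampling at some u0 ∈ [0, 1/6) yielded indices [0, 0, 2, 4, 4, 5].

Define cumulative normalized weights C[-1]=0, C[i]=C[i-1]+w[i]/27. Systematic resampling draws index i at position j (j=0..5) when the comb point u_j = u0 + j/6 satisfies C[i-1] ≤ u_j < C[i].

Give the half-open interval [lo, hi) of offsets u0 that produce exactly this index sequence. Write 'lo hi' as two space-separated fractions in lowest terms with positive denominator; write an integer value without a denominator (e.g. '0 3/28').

C = [1/3, 10/27, 13/27, 14/27, 23/27, 1]
j=0 picked index 0: u0 ∈ [0, 1/3)
j=1 picked index 0: u0 ∈ [-1/6, 1/6)
j=2 picked index 2: u0 ∈ [1/27, 4/27)
j=3 picked index 4: u0 ∈ [1/54, 19/54)
j=4 picked index 4: u0 ∈ [-4/27, 5/27)
j=5 picked index 5: u0 ∈ [1/54, 1/6)
intersection: [1/27, 4/27)

1/27 4/27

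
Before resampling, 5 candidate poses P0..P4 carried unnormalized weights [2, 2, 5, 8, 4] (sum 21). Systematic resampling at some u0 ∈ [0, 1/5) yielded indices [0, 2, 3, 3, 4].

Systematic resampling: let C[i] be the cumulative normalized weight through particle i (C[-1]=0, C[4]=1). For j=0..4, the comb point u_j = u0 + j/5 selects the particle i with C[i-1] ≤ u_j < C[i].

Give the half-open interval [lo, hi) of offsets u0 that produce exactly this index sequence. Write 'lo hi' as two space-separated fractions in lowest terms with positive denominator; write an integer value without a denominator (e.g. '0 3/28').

C = [2/21, 4/21, 3/7, 17/21, 1]
j=0 picked index 0: u0 ∈ [0, 2/21)
j=1 picked index 2: u0 ∈ [-1/105, 8/35)
j=2 picked index 3: u0 ∈ [1/35, 43/105)
j=3 picked index 3: u0 ∈ [-6/35, 22/105)
j=4 picked index 4: u0 ∈ [1/105, 1/5)
intersection: [1/35, 2/21)

1/35 2/21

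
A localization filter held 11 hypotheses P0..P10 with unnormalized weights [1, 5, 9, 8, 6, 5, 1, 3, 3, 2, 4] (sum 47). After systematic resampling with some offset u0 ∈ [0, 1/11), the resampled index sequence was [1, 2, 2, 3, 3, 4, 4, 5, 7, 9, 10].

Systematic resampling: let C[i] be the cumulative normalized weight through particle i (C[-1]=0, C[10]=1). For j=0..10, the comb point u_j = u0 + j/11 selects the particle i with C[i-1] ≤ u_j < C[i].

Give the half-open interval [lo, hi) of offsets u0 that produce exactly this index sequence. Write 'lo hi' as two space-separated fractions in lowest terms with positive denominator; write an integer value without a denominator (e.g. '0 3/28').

28/517 37/517

C = [1/47, 6/47, 15/47, 23/47, 29/47, 34/47, 35/47, 38/47, 41/47, 43/47, 1]
j=0 picked index 1: u0 ∈ [1/47, 6/47)
j=1 picked index 2: u0 ∈ [19/517, 118/517)
j=2 picked index 2: u0 ∈ [-28/517, 71/517)
j=3 picked index 3: u0 ∈ [24/517, 112/517)
j=4 picked index 3: u0 ∈ [-23/517, 65/517)
j=5 picked index 4: u0 ∈ [18/517, 84/517)
j=6 picked index 4: u0 ∈ [-29/517, 37/517)
j=7 picked index 5: u0 ∈ [-10/517, 45/517)
j=8 picked index 7: u0 ∈ [9/517, 42/517)
j=9 picked index 9: u0 ∈ [28/517, 50/517)
j=10 picked index 10: u0 ∈ [3/517, 1/11)
intersection: [28/517, 37/517)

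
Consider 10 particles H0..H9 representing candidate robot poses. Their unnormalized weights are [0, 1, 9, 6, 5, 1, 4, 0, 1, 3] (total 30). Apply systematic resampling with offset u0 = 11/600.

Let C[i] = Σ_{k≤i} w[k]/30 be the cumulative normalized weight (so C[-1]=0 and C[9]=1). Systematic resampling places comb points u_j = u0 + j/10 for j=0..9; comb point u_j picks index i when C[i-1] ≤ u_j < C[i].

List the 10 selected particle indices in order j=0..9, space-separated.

C = [0, 1/30, 1/3, 8/15, 7/10, 11/15, 13/15, 13/15, 9/10, 1]
j=0: u_0=11/600 ∈ [0, 1/30) → index 1
j=1: u_1=71/600 ∈ [1/30, 1/3) → index 2
j=2: u_2=131/600 ∈ [1/30, 1/3) → index 2
j=3: u_3=191/600 ∈ [1/30, 1/3) → index 2
j=4: u_4=251/600 ∈ [1/3, 8/15) → index 3
j=5: u_5=311/600 ∈ [1/3, 8/15) → index 3
j=6: u_6=371/600 ∈ [8/15, 7/10) → index 4
j=7: u_7=431/600 ∈ [7/10, 11/15) → index 5
j=8: u_8=491/600 ∈ [11/15, 13/15) → index 6
j=9: u_9=551/600 ∈ [9/10, 1) → index 9

1 2 2 2 3 3 4 5 6 9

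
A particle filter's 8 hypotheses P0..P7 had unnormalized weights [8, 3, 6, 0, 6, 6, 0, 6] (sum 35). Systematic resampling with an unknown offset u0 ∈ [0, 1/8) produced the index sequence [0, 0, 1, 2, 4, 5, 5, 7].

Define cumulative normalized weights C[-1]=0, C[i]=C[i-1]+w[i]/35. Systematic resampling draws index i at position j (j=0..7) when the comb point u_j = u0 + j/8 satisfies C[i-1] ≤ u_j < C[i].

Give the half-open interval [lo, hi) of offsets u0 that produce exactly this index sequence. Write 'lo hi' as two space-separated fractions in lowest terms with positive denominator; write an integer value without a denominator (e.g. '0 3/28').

C = [8/35, 11/35, 17/35, 17/35, 23/35, 29/35, 29/35, 1]
j=0 picked index 0: u0 ∈ [0, 8/35)
j=1 picked index 0: u0 ∈ [-1/8, 29/280)
j=2 picked index 1: u0 ∈ [-3/140, 9/140)
j=3 picked index 2: u0 ∈ [-17/280, 31/280)
j=4 picked index 4: u0 ∈ [-1/70, 11/70)
j=5 picked index 5: u0 ∈ [9/280, 57/280)
j=6 picked index 5: u0 ∈ [-13/140, 11/140)
j=7 picked index 7: u0 ∈ [-13/280, 1/8)
intersection: [9/280, 9/140)

9/280 9/140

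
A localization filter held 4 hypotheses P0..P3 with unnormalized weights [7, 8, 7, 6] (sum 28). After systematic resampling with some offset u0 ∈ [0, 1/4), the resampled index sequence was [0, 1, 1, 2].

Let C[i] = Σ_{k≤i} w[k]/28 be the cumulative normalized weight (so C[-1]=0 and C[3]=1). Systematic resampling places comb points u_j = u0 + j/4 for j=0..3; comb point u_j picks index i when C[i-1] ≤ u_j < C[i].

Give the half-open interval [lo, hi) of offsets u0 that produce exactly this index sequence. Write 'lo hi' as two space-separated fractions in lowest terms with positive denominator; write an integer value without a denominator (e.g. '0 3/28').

C = [1/4, 15/28, 11/14, 1]
j=0 picked index 0: u0 ∈ [0, 1/4)
j=1 picked index 1: u0 ∈ [0, 2/7)
j=2 picked index 1: u0 ∈ [-1/4, 1/28)
j=3 picked index 2: u0 ∈ [-3/14, 1/28)
intersection: [0, 1/28)

0 1/28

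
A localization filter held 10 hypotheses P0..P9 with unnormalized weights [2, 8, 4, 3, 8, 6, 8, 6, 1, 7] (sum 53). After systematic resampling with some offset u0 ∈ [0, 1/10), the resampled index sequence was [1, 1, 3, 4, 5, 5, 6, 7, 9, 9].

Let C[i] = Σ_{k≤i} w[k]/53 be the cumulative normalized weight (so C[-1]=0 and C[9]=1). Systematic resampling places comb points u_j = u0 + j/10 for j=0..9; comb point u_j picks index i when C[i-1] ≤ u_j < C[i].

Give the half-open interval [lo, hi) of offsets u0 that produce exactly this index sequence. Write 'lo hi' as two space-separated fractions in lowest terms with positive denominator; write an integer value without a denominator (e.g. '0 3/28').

C = [2/53, 10/53, 14/53, 17/53, 25/53, 31/53, 39/53, 45/53, 46/53, 1]
j=0 picked index 1: u0 ∈ [2/53, 10/53)
j=1 picked index 1: u0 ∈ [-33/530, 47/530)
j=2 picked index 3: u0 ∈ [17/265, 32/265)
j=3 picked index 4: u0 ∈ [11/530, 91/530)
j=4 picked index 5: u0 ∈ [19/265, 49/265)
j=5 picked index 5: u0 ∈ [-3/106, 9/106)
j=6 picked index 6: u0 ∈ [-4/265, 36/265)
j=7 picked index 7: u0 ∈ [19/530, 79/530)
j=8 picked index 9: u0 ∈ [18/265, 1/5)
j=9 picked index 9: u0 ∈ [-17/530, 1/10)
intersection: [19/265, 9/106)

19/265 9/106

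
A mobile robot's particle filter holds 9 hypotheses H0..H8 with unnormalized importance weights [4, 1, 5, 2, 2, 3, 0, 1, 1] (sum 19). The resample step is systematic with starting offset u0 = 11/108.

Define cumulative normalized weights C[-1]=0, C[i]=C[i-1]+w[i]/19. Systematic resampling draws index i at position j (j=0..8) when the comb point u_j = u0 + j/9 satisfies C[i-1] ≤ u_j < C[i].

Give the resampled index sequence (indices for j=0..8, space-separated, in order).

0 1 2 2 3 4 5 5 8

C = [4/19, 5/19, 10/19, 12/19, 14/19, 17/19, 17/19, 18/19, 1]
j=0: u_0=11/108 ∈ [0, 4/19) → index 0
j=1: u_1=23/108 ∈ [4/19, 5/19) → index 1
j=2: u_2=35/108 ∈ [5/19, 10/19) → index 2
j=3: u_3=47/108 ∈ [5/19, 10/19) → index 2
j=4: u_4=59/108 ∈ [10/19, 12/19) → index 3
j=5: u_5=71/108 ∈ [12/19, 14/19) → index 4
j=6: u_6=83/108 ∈ [14/19, 17/19) → index 5
j=7: u_7=95/108 ∈ [14/19, 17/19) → index 5
j=8: u_8=107/108 ∈ [18/19, 1) → index 8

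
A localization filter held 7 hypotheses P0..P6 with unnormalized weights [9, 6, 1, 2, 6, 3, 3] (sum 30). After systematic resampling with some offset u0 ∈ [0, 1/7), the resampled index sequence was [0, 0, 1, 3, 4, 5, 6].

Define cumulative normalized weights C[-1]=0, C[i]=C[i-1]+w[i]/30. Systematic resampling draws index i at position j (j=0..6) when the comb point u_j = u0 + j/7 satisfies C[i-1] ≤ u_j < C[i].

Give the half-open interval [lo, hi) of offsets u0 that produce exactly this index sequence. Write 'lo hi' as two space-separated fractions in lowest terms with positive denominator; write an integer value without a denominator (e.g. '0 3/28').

11/105 1/7

C = [3/10, 1/2, 8/15, 3/5, 4/5, 9/10, 1]
j=0 picked index 0: u0 ∈ [0, 3/10)
j=1 picked index 0: u0 ∈ [-1/7, 11/70)
j=2 picked index 1: u0 ∈ [1/70, 3/14)
j=3 picked index 3: u0 ∈ [11/105, 6/35)
j=4 picked index 4: u0 ∈ [1/35, 8/35)
j=5 picked index 5: u0 ∈ [3/35, 13/70)
j=6 picked index 6: u0 ∈ [3/70, 1/7)
intersection: [11/105, 1/7)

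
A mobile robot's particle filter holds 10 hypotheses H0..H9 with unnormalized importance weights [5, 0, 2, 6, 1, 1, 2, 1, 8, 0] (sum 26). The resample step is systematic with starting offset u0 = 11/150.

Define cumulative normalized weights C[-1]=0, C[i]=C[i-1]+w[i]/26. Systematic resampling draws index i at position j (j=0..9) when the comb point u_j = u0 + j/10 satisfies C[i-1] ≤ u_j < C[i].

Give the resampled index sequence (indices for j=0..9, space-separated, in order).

0 0 3 3 3 5 7 8 8 8

C = [5/26, 5/26, 7/26, 1/2, 7/13, 15/26, 17/26, 9/13, 1, 1]
j=0: u_0=11/150 ∈ [0, 5/26) → index 0
j=1: u_1=13/75 ∈ [0, 5/26) → index 0
j=2: u_2=41/150 ∈ [7/26, 1/2) → index 3
j=3: u_3=28/75 ∈ [7/26, 1/2) → index 3
j=4: u_4=71/150 ∈ [7/26, 1/2) → index 3
j=5: u_5=43/75 ∈ [7/13, 15/26) → index 5
j=6: u_6=101/150 ∈ [17/26, 9/13) → index 7
j=7: u_7=58/75 ∈ [9/13, 1) → index 8
j=8: u_8=131/150 ∈ [9/13, 1) → index 8
j=9: u_9=73/75 ∈ [9/13, 1) → index 8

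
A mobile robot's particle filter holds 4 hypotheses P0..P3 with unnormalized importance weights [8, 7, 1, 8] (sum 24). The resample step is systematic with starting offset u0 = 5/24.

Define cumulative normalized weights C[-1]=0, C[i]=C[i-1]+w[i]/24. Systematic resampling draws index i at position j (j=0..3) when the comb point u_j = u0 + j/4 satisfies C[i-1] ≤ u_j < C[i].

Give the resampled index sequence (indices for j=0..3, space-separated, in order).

C = [1/3, 5/8, 2/3, 1]
j=0: u_0=5/24 ∈ [0, 1/3) → index 0
j=1: u_1=11/24 ∈ [1/3, 5/8) → index 1
j=2: u_2=17/24 ∈ [2/3, 1) → index 3
j=3: u_3=23/24 ∈ [2/3, 1) → index 3

0 1 3 3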